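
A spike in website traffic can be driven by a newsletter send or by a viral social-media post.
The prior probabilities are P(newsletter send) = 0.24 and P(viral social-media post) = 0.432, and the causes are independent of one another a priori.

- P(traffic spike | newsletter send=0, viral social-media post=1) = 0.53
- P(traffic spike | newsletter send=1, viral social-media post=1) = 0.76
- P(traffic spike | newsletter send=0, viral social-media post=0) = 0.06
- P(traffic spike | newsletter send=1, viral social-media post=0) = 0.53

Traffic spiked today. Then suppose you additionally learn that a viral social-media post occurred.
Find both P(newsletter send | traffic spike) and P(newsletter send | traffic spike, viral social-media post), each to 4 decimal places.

P(newsletter send | traffic spike) ≈ 0.4304; P(newsletter send | traffic spike, viral social-media post) ≈ 0.3117

By total probability over the 4 (newsletter send, viral social-media post) configurations:
  P(traffic spike) = 0.06*0.76*0.568 + 0.53*0.76*0.432 + 0.53*0.24*0.568 + 0.76*0.24*0.432
        = 0.025901 + 0.174010 + 0.072250 + 0.078797 = 0.350958
Configurations with newsletter send contribute 0.151047, so
  P(newsletter send | traffic spike) = 0.151047 / 0.350958 ≈ 0.4304

Now also conditioning on viral social-media post=true:
For the numerator, keep only newsletter send=true terms: 0.76*0.24 = 0.182400
Denominator P(traffic spike | viral social-media post): 0.53*0.76 + 0.76*0.24 = 0.585200
P(newsletter send | traffic spike, viral social-media post) = 0.182400/0.585200 ≈ 0.3117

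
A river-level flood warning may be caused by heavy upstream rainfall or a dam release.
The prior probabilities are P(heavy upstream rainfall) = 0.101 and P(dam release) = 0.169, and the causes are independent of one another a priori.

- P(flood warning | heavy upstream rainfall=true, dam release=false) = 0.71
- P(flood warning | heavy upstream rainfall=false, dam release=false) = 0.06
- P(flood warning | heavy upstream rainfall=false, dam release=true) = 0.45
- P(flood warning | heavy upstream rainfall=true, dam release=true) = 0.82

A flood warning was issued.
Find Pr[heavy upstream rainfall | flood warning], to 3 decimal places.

Pr[heavy upstream rainfall | flood warning] ≈ 0.394

Sum P(flood warning|·) weighted by the priors over the 4 (heavy upstream rainfall, dam release) configurations:
  P(flood warning) = 0.06·0.899·0.831 + 0.45·0.899·0.169 + 0.71·0.101·0.831 + 0.82·0.101·0.169
        = 0.044824 + 0.068369 + 0.059591 + 0.013997 = 0.186781
Configurations with heavy upstream rainfall contribute 0.073588, so
  P(heavy upstream rainfall | flood warning) = 0.073588 / 0.186781 ≈ 0.394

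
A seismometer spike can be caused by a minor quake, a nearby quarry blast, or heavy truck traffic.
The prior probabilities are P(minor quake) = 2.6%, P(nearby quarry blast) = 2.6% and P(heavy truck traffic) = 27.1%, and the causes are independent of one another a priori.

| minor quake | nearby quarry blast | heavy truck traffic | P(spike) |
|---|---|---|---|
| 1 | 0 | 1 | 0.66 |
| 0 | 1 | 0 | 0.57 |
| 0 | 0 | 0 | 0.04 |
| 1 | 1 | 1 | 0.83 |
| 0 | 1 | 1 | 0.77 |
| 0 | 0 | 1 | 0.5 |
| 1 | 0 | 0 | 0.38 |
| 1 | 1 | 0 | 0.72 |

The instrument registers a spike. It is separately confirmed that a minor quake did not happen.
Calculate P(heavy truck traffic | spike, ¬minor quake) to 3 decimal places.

P(spike | ¬minor quake) = 0.04*0.974*0.729 + 0.5*0.974*0.271 + 0.57*0.026*0.729 + 0.77*0.026*0.271 = 0.028402 + 0.131977 + 0.010804 + 0.005425 = 0.176608
Restricting to configurations with heavy truck traffic present: 0.131977 + 0.005425 = 0.137402.
P(heavy truck traffic | spike, ¬minor quake) = 0.137402 / 0.176608 ≈ 0.778

P(heavy truck traffic | spike, ¬minor quake) ≈ 0.778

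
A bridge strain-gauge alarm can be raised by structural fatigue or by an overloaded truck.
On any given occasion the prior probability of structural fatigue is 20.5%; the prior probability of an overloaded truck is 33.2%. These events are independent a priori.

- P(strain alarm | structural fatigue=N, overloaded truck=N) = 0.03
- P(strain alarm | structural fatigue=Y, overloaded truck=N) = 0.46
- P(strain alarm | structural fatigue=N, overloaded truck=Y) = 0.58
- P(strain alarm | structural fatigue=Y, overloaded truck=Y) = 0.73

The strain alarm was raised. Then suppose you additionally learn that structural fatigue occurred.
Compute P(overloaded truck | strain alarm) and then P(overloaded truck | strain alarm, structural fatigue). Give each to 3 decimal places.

P(overloaded truck | strain alarm) ≈ 0.720; P(overloaded truck | strain alarm, structural fatigue) ≈ 0.441

By total probability over the 4 (structural fatigue, overloaded truck) configurations:
  P(strain alarm) = 0.03×0.795×0.668 + 0.58×0.795×0.332 + 0.46×0.205×0.668 + 0.73×0.205×0.332
        = 0.015932 + 0.153085 + 0.062992 + 0.049684 = 0.281693
Keeping only the overloaded truck-present terms gives 0.202769, so
  P(overloaded truck | strain alarm) = 0.202769 / 0.281693 ≈ 0.720

With the extra evidence:
By total probability over both values of overloaded truck:
  P(strain alarm | structural fatigue) = 0.46*0.668 + 0.73*0.332
        = 0.307280 + 0.242360 = 0.549640
Configurations with overloaded truck contribute 0.242360, so
  P(overloaded truck | strain alarm, structural fatigue) = 0.242360 / 0.549640 ≈ 0.441
Conditioning on structural fatigue lowers the posterior on overloaded truck: the classic explaining-away effect in a common-effect structure.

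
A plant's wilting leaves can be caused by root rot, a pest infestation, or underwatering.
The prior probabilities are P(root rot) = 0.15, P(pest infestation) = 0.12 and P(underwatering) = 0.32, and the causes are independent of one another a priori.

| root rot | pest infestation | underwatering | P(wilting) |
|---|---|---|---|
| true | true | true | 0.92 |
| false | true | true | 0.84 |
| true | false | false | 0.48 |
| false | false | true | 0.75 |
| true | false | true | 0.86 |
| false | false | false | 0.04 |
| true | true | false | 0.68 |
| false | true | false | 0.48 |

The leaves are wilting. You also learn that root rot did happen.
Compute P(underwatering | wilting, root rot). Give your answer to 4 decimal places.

P(underwatering | wilting, root rot) ≈ 0.4474

By total probability over the 4 (pest infestation, underwatering) configurations:
  P(wilting | root rot) = 0.48*0.88*0.68 + 0.86*0.88*0.32 + 0.68*0.12*0.68 + 0.92*0.12*0.32
        = 0.287232 + 0.242176 + 0.055488 + 0.035328 = 0.620224
The terms with underwatering present sum to 0.277504, so
  P(underwatering | wilting, root rot) = 0.277504 / 0.620224 ≈ 0.4474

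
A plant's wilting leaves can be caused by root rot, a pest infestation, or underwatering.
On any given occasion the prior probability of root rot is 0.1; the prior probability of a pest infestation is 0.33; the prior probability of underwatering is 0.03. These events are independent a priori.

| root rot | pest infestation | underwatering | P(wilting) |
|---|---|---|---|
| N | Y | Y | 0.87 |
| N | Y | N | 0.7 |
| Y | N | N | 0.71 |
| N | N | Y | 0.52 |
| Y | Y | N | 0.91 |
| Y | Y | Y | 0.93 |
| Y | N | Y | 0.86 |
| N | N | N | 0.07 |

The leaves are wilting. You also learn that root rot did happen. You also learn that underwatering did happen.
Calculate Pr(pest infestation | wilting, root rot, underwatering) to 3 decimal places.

P(wilting | root rot, underwatering) = 0.86×0.67 + 0.93×0.33 = 0.576200 + 0.306900 = 0.883100
The pest infestation-present share is 0.93×0.33 = 0.306900.
Hence the posterior is 0.306900/0.883100 ≈ 0.348.

Pr(pest infestation | wilting, root rot, underwatering) ≈ 0.348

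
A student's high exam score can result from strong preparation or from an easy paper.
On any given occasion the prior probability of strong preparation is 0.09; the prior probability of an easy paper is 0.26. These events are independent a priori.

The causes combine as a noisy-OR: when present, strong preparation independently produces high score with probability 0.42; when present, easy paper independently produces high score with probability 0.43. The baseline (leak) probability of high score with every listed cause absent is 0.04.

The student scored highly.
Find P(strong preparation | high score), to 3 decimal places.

P(strong preparation | high score) ≈ 0.253

Under noisy-OR, P(high score | causes) = 1 − (1−0.04)·∏(1−qᵢ) over the active causes.
Sum P(high score|·) weighted by the priors over the 4 (strong preparation, easy paper) configurations:
  P(high score) = 0.04*0.91*0.74 + 0.4528*0.91*0.26 + 0.4432*0.09*0.74 + 0.682624*0.09*0.26
        = 0.026936 + 0.107132 + 0.029517 + 0.015973 = 0.179558
The terms with strong preparation present sum to 0.045490, so
  P(strong preparation | high score) = 0.045490 / 0.179558 ≈ 0.253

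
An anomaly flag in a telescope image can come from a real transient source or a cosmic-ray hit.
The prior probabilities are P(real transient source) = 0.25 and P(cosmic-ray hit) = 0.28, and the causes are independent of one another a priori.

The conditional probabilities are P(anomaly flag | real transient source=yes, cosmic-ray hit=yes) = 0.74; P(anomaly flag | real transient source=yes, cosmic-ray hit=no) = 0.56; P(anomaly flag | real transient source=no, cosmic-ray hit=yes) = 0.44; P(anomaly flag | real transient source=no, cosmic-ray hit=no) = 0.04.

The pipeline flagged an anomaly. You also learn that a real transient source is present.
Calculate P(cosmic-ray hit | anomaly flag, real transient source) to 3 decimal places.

Sum P(anomaly flag|·) weighted by the priors over both values of cosmic-ray hit:
  P(anomaly flag | real transient source) = 0.56*0.72 + 0.74*0.28
        = 0.403200 + 0.207200 = 0.610400
The terms with cosmic-ray hit present sum to 0.207200, so
  P(cosmic-ray hit | anomaly flag, real transient source) = 0.207200 / 0.610400 ≈ 0.339

P(cosmic-ray hit | anomaly flag, real transient source) ≈ 0.339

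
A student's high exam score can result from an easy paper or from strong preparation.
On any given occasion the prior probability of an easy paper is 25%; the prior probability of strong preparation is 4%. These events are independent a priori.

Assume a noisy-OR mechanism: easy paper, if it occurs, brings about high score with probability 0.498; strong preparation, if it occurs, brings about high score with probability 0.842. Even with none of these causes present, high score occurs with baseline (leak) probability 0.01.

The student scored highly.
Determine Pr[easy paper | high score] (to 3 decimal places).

Under noisy-OR, P(high score | causes) = 1 − (1−0.01)·∏(1−qᵢ) over the active causes.
Numerator (weight on configurations with easy paper): 0.120725 + 0.009215 = 0.129940
Normalizer over all consistent configurations: 0.01*0.75*0.96 + 0.84358*0.75*0.04 + 0.50302*0.25*0.96 + 0.921477*0.25*0.04 = 0.162447
P(easy paper | high score) = 0.129940/0.162447 ≈ 0.800

Pr[easy paper | high score] ≈ 0.800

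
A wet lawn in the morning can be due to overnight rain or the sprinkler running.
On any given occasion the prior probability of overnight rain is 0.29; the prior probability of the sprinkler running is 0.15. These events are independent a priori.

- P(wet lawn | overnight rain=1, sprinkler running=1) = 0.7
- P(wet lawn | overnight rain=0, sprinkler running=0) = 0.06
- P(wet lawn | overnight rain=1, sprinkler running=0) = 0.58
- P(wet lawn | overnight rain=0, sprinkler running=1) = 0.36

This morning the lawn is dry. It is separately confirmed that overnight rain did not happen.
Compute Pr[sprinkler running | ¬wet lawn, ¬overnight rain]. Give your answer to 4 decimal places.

Pr[sprinkler running | ¬wet lawn, ¬overnight rain] ≈ 0.1073

For the numerator, keep only sprinkler running=true terms: 0.64*0.15 = 0.096000
The normalizing constant is 0.94*0.85 + 0.64*0.15 = 0.895000
P(sprinkler running | ¬wet lawn, ¬overnight rain) = 0.096000/0.895000 ≈ 0.1073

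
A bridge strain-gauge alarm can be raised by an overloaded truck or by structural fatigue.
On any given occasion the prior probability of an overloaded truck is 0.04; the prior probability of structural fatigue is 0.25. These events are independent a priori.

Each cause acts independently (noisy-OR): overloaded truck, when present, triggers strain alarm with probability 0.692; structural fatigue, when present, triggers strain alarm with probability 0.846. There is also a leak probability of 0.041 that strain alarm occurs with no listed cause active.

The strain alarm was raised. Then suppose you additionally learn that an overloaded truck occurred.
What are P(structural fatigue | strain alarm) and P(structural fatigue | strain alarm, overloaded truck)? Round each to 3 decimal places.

Under noisy-OR, P(strain alarm | causes) = 1 − (1−0.041)·∏(1−qᵢ) over the active causes.
P(strain alarm) = 0.041*0.96*0.75 + 0.852314*0.96*0.25 + 0.704628*0.04*0.75 + 0.954513*0.04*0.25 = 0.029520 + 0.204555 + 0.021139 + 0.009545 = 0.264759
The structural fatigue-present share is 0.204555 + 0.009545 = 0.214100.
Hence the posterior is 0.214100/0.264759 ≈ 0.809.

With the extra evidence:
Numerator (weight on configurations with structural fatigue): 0.954513×0.25 = 0.238628
Denominator P(strain alarm | overloaded truck): 0.704628×0.75 + 0.954513×0.25 = 0.767099
P(structural fatigue | strain alarm, overloaded truck) = 0.238628/0.767099 ≈ 0.311
— overloaded truck explains away the evidence for structural fatigue.

P(structural fatigue | strain alarm) ≈ 0.809; P(structural fatigue | strain alarm, overloaded truck) ≈ 0.311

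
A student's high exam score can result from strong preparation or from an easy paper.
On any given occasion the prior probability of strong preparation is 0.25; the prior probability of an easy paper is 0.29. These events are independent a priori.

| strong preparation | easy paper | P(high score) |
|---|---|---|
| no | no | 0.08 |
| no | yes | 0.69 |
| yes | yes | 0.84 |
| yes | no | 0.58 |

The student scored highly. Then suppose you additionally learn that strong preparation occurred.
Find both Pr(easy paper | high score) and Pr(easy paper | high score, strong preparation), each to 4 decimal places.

By total probability over the 4 (strong preparation, easy paper) configurations:
  P(high score) = 0.08·0.75·0.71 + 0.69·0.75·0.29 + 0.58·0.25·0.71 + 0.84·0.25·0.29
        = 0.042600 + 0.150075 + 0.102950 + 0.060900 = 0.356525
Configurations with easy paper contribute 0.210975, so
  P(easy paper | high score) = 0.210975 / 0.356525 ≈ 0.5918

With the extra evidence:
For the numerator, keep only easy paper=true terms: 0.84×0.29 = 0.243600
The normalizing constant is 0.58×0.71 + 0.84×0.29 = 0.655400
Posterior = 0.243600 / 0.655400 ≈ 0.3717
Conditioning on strong preparation lowers the posterior on easy paper: the classic explaining-away effect in a common-effect structure.

Pr(easy paper | high score) ≈ 0.5918; Pr(easy paper | high score, strong preparation) ≈ 0.3717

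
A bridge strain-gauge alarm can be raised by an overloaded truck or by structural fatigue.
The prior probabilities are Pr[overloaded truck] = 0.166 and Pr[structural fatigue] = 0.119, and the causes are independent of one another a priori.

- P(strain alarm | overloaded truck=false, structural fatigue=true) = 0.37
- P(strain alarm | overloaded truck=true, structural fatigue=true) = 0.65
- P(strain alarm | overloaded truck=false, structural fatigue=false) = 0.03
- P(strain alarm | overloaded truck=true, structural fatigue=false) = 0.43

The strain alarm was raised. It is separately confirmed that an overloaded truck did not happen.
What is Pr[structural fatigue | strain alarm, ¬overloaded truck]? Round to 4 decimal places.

P(strain alarm | ¬overloaded truck) = 0.03·0.881 + 0.37·0.119 = 0.026430 + 0.044030 = 0.070460
The structural fatigue-present share is 0.37·0.119 = 0.044030.
Hence the posterior is 0.044030/0.070460 ≈ 0.6249.

Pr[structural fatigue | strain alarm, ¬overloaded truck] ≈ 0.6249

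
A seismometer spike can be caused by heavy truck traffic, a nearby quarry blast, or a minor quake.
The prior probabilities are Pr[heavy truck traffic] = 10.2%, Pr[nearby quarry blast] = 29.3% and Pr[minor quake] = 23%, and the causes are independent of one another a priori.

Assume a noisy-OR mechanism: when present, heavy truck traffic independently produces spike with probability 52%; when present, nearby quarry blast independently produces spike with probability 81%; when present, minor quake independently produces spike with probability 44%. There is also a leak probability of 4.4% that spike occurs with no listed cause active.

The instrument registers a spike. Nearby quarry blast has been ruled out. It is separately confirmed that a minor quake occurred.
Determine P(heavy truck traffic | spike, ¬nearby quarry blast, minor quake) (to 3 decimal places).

Under noisy-OR, P(spike | causes) = 1 − (1−0.044)·∏(1−qᵢ) over the active causes.
For the numerator, keep only heavy truck traffic=true terms: 0.743027*0.102 = 0.075789
Denominator P(spike | ¬nearby quarry blast, minor quake): 0.46464*0.898 + 0.743027*0.102 = 0.493036
Posterior = 0.075789 / 0.493036 ≈ 0.154

P(heavy truck traffic | spike, ¬nearby quarry blast, minor quake) ≈ 0.154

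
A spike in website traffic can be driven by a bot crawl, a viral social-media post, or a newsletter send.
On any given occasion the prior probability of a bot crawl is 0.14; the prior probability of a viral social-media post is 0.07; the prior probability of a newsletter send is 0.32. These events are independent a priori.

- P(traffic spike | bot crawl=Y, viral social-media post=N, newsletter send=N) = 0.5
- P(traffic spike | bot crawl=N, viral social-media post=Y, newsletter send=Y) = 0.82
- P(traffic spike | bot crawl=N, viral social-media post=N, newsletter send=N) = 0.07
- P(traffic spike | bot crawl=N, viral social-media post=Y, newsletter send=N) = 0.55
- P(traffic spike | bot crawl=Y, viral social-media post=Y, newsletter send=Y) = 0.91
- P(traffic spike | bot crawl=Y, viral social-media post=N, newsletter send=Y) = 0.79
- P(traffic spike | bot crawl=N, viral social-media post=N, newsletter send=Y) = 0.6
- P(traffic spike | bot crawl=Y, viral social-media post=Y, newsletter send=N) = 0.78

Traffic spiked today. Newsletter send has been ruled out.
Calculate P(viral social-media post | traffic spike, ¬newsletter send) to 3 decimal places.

P(traffic spike | ¬newsletter send) = 0.07*0.86*0.93 + 0.55*0.86*0.07 + 0.5*0.14*0.93 + 0.78*0.14*0.07 = 0.055986 + 0.033110 + 0.065100 + 0.007644 = 0.161840
Restricting to configurations with viral social-media post present: 0.033110 + 0.007644 = 0.040754.
P(viral social-media post | traffic spike, ¬newsletter send) = 0.040754 / 0.161840 ≈ 0.252

P(viral social-media post | traffic spike, ¬newsletter send) ≈ 0.252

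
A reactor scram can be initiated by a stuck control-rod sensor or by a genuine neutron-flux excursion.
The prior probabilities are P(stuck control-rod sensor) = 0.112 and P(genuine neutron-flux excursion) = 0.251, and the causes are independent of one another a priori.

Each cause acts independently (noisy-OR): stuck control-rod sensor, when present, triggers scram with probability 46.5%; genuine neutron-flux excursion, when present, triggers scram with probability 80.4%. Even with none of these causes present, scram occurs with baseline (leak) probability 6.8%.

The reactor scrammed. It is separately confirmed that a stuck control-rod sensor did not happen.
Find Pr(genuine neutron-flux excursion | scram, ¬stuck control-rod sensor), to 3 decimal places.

Under noisy-OR, P(scram | causes) = 1 − (1−0.068)·∏(1−qᵢ) over the active causes.
P(scram | ¬stuck control-rod sensor) = 0.068*0.749 + 0.817328*0.251 = 0.050932 + 0.205149 = 0.256081
The genuine neutron-flux excursion-present share is 0.817328*0.251 = 0.205149.
P(genuine neutron-flux excursion | scram, ¬stuck control-rod sensor) = 0.205149 / 0.256081 ≈ 0.801

Pr(genuine neutron-flux excursion | scram, ¬stuck control-rod sensor) ≈ 0.801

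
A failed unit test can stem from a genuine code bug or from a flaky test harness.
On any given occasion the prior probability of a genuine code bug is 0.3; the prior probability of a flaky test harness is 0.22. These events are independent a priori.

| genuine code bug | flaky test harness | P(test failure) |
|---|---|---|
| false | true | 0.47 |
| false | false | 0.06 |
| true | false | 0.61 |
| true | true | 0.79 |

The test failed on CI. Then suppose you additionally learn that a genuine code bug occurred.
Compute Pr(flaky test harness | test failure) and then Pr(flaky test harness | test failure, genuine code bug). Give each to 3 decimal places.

Sum P(test failure|·) weighted by the priors over the 4 (genuine code bug, flaky test harness) configurations:
  P(test failure) = 0.06·0.7·0.78 + 0.47·0.7·0.22 + 0.61·0.3·0.78 + 0.79·0.3·0.22
        = 0.032760 + 0.072380 + 0.142740 + 0.052140 = 0.300020
The terms with flaky test harness present sum to 0.124520, so
  P(flaky test harness | test failure) = 0.124520 / 0.300020 ≈ 0.415

With the extra evidence:
By total probability over both values of flaky test harness:
  P(test failure | genuine code bug) = 0.61×0.78 + 0.79×0.22
        = 0.475800 + 0.173800 = 0.649600
Keeping only the flaky test harness-present terms gives 0.173800, so
  P(flaky test harness | test failure, genuine code bug) = 0.173800 / 0.649600 ≈ 0.268

Pr(flaky test harness | test failure) ≈ 0.415; Pr(flaky test harness | test failure, genuine code bug) ≈ 0.268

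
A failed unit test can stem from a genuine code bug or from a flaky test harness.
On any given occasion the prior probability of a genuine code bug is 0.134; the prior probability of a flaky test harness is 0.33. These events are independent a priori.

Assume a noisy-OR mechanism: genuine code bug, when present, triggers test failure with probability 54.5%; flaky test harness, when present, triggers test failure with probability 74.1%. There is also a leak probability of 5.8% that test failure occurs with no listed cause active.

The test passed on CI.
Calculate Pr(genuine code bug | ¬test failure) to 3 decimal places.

Pr(genuine code bug | ¬test failure) ≈ 0.066

Under noisy-OR, P(test failure | causes) = 1 − (1−0.058)·∏(1−qᵢ) over the active causes.
Numerator (weight on configurations with genuine code bug): 0.038481 + 0.004909 = 0.043390
The normalizing constant is 0.942×0.866×0.67 + 0.243978×0.866×0.33 + 0.42861×0.134×0.67 + 0.11101×0.134×0.33 = 0.659681
P(genuine code bug | ¬test failure) = 0.043390/0.659681 ≈ 0.066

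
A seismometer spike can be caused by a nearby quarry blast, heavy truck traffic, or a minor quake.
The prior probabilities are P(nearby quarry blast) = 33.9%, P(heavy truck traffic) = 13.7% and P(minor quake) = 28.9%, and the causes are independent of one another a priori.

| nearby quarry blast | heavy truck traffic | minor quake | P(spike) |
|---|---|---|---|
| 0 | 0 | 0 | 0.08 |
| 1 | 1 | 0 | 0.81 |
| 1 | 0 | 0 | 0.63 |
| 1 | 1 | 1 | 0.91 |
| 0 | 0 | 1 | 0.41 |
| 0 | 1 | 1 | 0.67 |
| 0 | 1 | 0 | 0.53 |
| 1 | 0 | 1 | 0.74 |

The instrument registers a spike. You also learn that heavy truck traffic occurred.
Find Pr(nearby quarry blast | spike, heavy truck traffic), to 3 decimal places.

P(spike | heavy truck traffic) = 0.53×0.661×0.711 + 0.67×0.661×0.289 + 0.81×0.339×0.711 + 0.91×0.339×0.289 = 0.249085 + 0.127989 + 0.195233 + 0.089154 = 0.661461
Of this, 0.284387 comes from 0.195233 + 0.089154 (the nearby quarry blast=true cases).
P(nearby quarry blast | spike, heavy truck traffic) = 0.284387 / 0.661461 ≈ 0.430

Pr(nearby quarry blast | spike, heavy truck traffic) ≈ 0.430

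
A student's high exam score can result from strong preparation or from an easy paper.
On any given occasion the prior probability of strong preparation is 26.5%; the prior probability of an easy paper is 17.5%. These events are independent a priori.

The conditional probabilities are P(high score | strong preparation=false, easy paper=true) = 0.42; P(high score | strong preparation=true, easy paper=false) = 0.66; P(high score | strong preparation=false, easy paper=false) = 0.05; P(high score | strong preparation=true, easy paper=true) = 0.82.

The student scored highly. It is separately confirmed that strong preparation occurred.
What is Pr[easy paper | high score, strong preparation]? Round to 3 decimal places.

Pr[easy paper | high score, strong preparation] ≈ 0.209

P(high score | strong preparation) = 0.66×0.825 + 0.82×0.175 = 0.544500 + 0.143500 = 0.688000
The easy paper-present share is 0.82×0.175 = 0.143500.
So P(easy paper | high score, strong preparation) = 0.143500/0.688000 ≈ 0.209.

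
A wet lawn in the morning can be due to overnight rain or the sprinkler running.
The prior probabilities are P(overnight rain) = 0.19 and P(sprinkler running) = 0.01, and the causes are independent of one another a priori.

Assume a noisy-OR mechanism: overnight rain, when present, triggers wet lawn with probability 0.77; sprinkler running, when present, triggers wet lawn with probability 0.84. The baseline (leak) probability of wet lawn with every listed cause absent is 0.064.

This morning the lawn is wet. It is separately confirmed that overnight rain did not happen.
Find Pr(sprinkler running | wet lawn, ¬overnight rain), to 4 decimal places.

Pr(sprinkler running | wet lawn, ¬overnight rain) ≈ 0.1183

Under noisy-OR, P(wet lawn | causes) = 1 − (1−0.064)·∏(1−qᵢ) over the active causes.
Enumerate both values of sprinkler running and weight by the priors:
  P(wet lawn | ¬overnight rain) = 0.064*0.99 + 0.85024*0.01
        = 0.063360 + 0.008502 = 0.071862
The terms with sprinkler running present sum to 0.008502, so
  P(sprinkler running | wet lawn, ¬overnight rain) = 0.008502 / 0.071862 ≈ 0.1183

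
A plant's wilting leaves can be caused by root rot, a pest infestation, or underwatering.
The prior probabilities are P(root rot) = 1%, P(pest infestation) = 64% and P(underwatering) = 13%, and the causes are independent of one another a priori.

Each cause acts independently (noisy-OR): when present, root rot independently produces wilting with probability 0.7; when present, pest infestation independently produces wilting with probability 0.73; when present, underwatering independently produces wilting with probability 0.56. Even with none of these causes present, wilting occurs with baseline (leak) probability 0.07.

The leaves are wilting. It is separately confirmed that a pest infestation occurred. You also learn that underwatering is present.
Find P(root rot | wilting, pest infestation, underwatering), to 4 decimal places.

Under noisy-OR, P(wilting | causes) = 1 − (1−0.07)·∏(1−qᵢ) over the active causes.
Numerator (weight on configurations with root rot): 0.966855*0.01 = 0.009669
Denominator P(wilting | pest infestation, underwatering): 0.889516*0.99 + 0.966855*0.01 = 0.890290
P(root rot | wilting, pest infestation, underwatering) = 0.009669/0.890290 ≈ 0.0109

P(root rot | wilting, pest infestation, underwatering) ≈ 0.0109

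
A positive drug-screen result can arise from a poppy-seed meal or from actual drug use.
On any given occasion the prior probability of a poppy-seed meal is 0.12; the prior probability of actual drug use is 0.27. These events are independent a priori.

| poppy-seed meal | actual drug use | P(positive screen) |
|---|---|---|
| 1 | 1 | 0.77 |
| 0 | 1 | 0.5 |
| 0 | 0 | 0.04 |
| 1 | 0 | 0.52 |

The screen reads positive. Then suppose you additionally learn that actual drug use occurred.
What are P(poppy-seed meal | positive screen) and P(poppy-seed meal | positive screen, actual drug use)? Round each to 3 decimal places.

Weight on poppy-seed meal=true, given the evidence: 0.045552 + 0.024948 = 0.070500
Normalizer over all consistent configurations: 0.04·0.88·0.73 + 0.5·0.88·0.27 + 0.52·0.12·0.73 + 0.77·0.12·0.27 = 0.214996
Posterior = 0.070500 / 0.214996 ≈ 0.328

Now also conditioning on actual drug use=true:
Numerator (weight on configurations with poppy-seed meal): 0.77·0.12 = 0.092400
Denominator P(positive screen | actual drug use): 0.5·0.88 + 0.77·0.12 = 0.532400
Posterior = 0.092400 / 0.532400 ≈ 0.174

P(poppy-seed meal | positive screen) ≈ 0.328; P(poppy-seed meal | positive screen, actual drug use) ≈ 0.174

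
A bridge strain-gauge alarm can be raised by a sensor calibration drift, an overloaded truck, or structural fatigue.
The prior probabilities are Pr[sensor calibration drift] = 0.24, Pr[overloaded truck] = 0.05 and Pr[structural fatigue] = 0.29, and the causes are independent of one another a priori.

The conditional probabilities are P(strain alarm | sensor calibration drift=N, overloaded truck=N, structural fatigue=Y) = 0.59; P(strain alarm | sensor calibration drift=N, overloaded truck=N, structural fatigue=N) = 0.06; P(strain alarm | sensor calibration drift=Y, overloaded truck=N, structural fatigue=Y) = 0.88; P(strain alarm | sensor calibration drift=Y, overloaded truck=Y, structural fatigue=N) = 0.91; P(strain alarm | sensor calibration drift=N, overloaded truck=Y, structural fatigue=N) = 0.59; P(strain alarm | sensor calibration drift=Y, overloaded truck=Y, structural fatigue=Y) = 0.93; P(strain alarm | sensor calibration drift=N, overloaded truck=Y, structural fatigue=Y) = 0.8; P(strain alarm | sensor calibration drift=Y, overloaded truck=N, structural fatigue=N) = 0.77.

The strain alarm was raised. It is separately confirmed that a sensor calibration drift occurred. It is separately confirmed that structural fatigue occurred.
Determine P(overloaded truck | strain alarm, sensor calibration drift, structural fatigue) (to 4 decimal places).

P(overloaded truck | strain alarm, sensor calibration drift, structural fatigue) ≈ 0.0527

P(strain alarm | sensor calibration drift, structural fatigue) = 0.88×0.95 + 0.93×0.05 = 0.836000 + 0.046500 = 0.882500
Of this, 0.046500 comes from 0.93×0.05 (the overloaded truck=true cases).
Hence the posterior is 0.046500/0.882500 ≈ 0.0527.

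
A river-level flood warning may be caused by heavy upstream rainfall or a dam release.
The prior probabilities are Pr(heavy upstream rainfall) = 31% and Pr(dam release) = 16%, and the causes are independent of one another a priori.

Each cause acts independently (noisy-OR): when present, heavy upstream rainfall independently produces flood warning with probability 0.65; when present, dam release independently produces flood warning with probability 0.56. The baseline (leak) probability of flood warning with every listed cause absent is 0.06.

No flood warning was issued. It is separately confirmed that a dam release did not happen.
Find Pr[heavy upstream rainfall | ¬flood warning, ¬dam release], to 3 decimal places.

Pr[heavy upstream rainfall | ¬flood warning, ¬dam release] ≈ 0.136

Under noisy-OR, P(flood warning | causes) = 1 − (1−0.06)·∏(1−qᵢ) over the active causes.
Weight on heavy upstream rainfall=true, given the evidence: 0.329×0.31 = 0.101990
Denominator P(¬flood warning | ¬dam release): 0.94×0.69 + 0.329×0.31 = 0.750590
Posterior = 0.101990 / 0.750590 ≈ 0.136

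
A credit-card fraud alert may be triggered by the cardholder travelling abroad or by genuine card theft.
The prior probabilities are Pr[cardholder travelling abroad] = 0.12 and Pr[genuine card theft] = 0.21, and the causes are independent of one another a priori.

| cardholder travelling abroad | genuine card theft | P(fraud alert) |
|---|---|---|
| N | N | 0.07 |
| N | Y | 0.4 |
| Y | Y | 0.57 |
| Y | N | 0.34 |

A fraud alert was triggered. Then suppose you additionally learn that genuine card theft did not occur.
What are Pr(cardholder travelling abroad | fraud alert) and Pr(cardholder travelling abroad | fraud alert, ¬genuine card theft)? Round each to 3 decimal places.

Pr(cardholder travelling abroad | fraud alert) ≈ 0.275; Pr(cardholder travelling abroad | fraud alert, ¬genuine card theft) ≈ 0.398

P(fraud alert) = 0.07*0.88*0.79 + 0.4*0.88*0.21 + 0.34*0.12*0.79 + 0.57*0.12*0.21 = 0.048664 + 0.073920 + 0.032232 + 0.014364 = 0.169180
The cardholder travelling abroad-present share is 0.032232 + 0.014364 = 0.046596.
Hence the posterior is 0.046596/0.169180 ≈ 0.275.

With the extra evidence:
Enumerate both values of cardholder travelling abroad and weight by the priors:
  P(fraud alert | ¬genuine card theft) = 0.07·0.88 + 0.34·0.12
        = 0.061600 + 0.040800 = 0.102400
Keeping only the cardholder travelling abroad-present terms gives 0.040800, so
  P(cardholder travelling abroad | fraud alert, ¬genuine card theft) = 0.040800 / 0.102400 ≈ 0.398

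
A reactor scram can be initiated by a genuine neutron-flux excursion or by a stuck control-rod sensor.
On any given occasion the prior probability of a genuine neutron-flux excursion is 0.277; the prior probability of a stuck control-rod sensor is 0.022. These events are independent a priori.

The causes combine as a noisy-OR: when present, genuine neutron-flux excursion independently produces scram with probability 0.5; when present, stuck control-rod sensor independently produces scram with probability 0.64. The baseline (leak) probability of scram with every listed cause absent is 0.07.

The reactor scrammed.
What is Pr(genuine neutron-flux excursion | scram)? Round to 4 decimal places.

Under noisy-OR, P(scram | causes) = 1 − (1−0.07)·∏(1−qᵢ) over the active causes.
P(scram) = 0.07*0.723*0.978 + 0.6652*0.723*0.022 + 0.535*0.277*0.978 + 0.8326*0.277*0.022 = 0.049497 + 0.010581 + 0.144935 + 0.005074 = 0.210087
The genuine neutron-flux excursion-present share is 0.144935 + 0.005074 = 0.150009.
So P(genuine neutron-flux excursion | scram) = 0.150009/0.210087 ≈ 0.7140.

Pr(genuine neutron-flux excursion | scram) ≈ 0.7140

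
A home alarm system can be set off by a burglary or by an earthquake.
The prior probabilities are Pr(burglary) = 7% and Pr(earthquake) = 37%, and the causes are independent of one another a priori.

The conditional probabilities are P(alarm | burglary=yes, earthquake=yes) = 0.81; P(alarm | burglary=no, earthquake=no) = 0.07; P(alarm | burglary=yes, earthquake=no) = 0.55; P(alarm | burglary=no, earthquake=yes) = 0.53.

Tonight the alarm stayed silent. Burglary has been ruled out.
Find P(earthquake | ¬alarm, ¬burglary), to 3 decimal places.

P(¬alarm | ¬burglary) = 0.93·0.63 + 0.47·0.37 = 0.585900 + 0.173900 = 0.759800
The earthquake-present share is 0.47·0.37 = 0.173900.
P(earthquake | ¬alarm, ¬burglary) = 0.173900 / 0.759800 ≈ 0.229

P(earthquake | ¬alarm, ¬burglary) ≈ 0.229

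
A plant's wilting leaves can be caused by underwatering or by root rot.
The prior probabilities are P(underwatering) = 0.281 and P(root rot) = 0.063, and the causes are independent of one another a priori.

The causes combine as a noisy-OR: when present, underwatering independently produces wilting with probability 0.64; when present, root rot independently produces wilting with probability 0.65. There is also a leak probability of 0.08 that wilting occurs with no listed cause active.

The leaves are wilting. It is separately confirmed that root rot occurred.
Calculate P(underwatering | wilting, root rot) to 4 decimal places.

P(underwatering | wilting, root rot) ≈ 0.3376

Under noisy-OR, P(wilting | causes) = 1 − (1−0.08)·∏(1−qᵢ) over the active causes.
For the numerator, keep only underwatering=true terms: 0.88408*0.281 = 0.248426
Denominator P(wilting | root rot): 0.678*0.719 + 0.88408*0.281 = 0.735908
Posterior = 0.248426 / 0.735908 ≈ 0.3376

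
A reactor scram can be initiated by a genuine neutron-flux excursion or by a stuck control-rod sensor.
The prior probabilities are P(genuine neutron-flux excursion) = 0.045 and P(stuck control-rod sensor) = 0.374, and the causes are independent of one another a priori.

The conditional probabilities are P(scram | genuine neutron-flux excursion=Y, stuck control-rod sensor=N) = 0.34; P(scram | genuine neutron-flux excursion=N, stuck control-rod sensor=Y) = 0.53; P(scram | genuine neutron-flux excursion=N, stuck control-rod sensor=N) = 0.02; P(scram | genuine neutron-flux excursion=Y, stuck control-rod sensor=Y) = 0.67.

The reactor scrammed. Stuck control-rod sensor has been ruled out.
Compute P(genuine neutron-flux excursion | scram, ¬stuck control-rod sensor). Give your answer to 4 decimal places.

P(scram | ¬stuck control-rod sensor) = 0.02*0.955 + 0.34*0.045 = 0.019100 + 0.015300 = 0.034400
Of this, 0.015300 comes from 0.34*0.045 (the genuine neutron-flux excursion=true cases).
P(genuine neutron-flux excursion | scram, ¬stuck control-rod sensor) = 0.015300 / 0.034400 ≈ 0.4448

P(genuine neutron-flux excursion | scram, ¬stuck control-rod sensor) ≈ 0.4448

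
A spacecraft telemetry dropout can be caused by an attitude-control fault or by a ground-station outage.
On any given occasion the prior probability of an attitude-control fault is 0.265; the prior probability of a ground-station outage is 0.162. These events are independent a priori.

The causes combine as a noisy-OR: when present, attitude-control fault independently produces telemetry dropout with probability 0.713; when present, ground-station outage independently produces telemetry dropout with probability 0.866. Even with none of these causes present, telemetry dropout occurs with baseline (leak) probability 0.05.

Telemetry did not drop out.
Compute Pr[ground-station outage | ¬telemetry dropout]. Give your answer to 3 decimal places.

Pr[ground-station outage | ¬telemetry dropout] ≈ 0.025

Under noisy-OR, P(telemetry dropout | causes) = 1 − (1−0.05)·∏(1−qᵢ) over the active causes.
Enumerate the 4 (attitude-control fault, ground-station outage) configurations and weight by the priors:
  P(¬telemetry dropout) = 0.95·0.735·0.838 + 0.1273·0.735·0.162 + 0.27265·0.265·0.838 + 0.036535·0.265·0.162
        = 0.585133 + 0.015158 + 0.060547 + 0.001568 = 0.662406
Configurations with ground-station outage contribute 0.016726, so
  P(ground-station outage | ¬telemetry dropout) = 0.016726 / 0.662406 ≈ 0.025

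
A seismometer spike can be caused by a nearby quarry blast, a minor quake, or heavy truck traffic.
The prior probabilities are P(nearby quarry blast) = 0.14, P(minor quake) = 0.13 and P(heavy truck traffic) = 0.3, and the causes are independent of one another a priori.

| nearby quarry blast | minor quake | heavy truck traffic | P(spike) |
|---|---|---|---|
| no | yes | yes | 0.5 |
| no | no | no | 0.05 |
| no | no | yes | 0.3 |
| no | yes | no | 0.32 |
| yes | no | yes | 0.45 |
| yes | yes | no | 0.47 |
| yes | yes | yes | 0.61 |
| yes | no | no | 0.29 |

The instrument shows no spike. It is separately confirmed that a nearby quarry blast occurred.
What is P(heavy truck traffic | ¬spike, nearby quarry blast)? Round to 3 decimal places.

P(heavy truck traffic | ¬spike, nearby quarry blast) ≈ 0.248

By total probability over the 4 (minor quake, heavy truck traffic) configurations:
  P(¬spike | nearby quarry blast) = 0.71*0.87*0.7 + 0.55*0.87*0.3 + 0.53*0.13*0.7 + 0.39*0.13*0.3
        = 0.432390 + 0.143550 + 0.048230 + 0.015210 = 0.639380
Configurations with heavy truck traffic contribute 0.158760, so
  P(heavy truck traffic | ¬spike, nearby quarry blast) = 0.158760 / 0.639380 ≈ 0.248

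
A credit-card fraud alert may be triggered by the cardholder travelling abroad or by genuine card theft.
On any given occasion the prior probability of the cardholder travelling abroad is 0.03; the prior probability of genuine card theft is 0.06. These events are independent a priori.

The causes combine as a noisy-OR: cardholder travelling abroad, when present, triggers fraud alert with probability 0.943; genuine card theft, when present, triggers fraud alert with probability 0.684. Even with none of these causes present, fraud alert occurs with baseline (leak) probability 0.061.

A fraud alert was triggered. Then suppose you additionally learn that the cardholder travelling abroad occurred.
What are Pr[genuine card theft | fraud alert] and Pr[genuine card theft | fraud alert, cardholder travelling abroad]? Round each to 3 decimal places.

Pr[genuine card theft | fraud alert] ≈ 0.342; Pr[genuine card theft | fraud alert, cardholder travelling abroad] ≈ 0.062

Under noisy-OR, P(fraud alert | causes) = 1 − (1−0.061)·∏(1−qᵢ) over the active causes.
For the numerator, keep only genuine card theft=true terms: 0.040931 + 0.001770 = 0.042701
The normalizing constant is 0.061*0.97*0.94 + 0.703276*0.97*0.06 + 0.946477*0.03*0.94 + 0.983087*0.03*0.06 = 0.125012
P(genuine card theft | fraud alert) = 0.042701/0.125012 ≈ 0.342

Now also conditioning on cardholder travelling abroad=true:
For the numerator, keep only genuine card theft=true terms: 0.983087×0.06 = 0.058985
Normalizer over all consistent configurations: 0.946477×0.94 + 0.983087×0.06 = 0.948673
P(genuine card theft | fraud alert, cardholder travelling abroad) = 0.058985/0.948673 ≈ 0.062
The drop from 0.342 to 0.062 is the explaining-away (discounting) effect.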